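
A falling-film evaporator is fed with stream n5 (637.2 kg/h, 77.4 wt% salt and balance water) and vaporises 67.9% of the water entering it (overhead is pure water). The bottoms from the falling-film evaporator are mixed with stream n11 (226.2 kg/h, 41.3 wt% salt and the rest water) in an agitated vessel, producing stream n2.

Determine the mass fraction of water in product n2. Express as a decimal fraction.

0.234

Vapour removed = 0.679×0.226×637.2 = 97.781 kg/h; concentrate = 539.42 kg/h.
water reaching the mixer = 46.226 (from concentrate) + 226.2×0.587 = 179.01 kg/h.
Product flow = 539.42 + 226.2 = 765.62 kg/h; water fraction = 0.234.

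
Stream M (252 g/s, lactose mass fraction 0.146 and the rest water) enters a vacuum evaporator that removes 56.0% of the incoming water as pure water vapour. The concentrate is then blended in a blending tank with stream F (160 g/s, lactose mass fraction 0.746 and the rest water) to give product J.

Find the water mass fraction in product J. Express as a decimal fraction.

0.464

Vapour removed = 0.560×0.854×252 = 120.52 g/s; concentrate = 131.48 g/s.
water reaching the mixer = 94.692 (from concentrate) + 160×0.254 = 135.33 g/s.
Product flow = 131.48 + 160 = 291.48 g/s; water fraction = 0.464.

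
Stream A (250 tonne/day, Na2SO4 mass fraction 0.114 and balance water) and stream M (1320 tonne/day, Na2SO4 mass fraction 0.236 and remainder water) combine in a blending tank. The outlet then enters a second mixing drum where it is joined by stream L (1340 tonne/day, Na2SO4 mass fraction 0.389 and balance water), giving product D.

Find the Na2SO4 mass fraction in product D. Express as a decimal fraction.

Overall, product flow = 2910 tonne/day.
Na2SO4 in = 250×0.114 + 1320×0.236 + 1340×0.389 = 861.28 tonne/day.
Na2SO4 fraction in D = 0.296.

0.296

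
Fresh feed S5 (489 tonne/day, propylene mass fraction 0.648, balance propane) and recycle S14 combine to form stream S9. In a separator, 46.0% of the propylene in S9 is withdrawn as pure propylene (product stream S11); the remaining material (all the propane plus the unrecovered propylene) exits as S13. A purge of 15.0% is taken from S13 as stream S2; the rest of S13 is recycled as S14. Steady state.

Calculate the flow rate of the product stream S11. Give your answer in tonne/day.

propylene in S9: m_A = 489×0.648 + (1−0.150)·(1−0.460)·m_A, so m_A = 316.87/0.5410 = 585.72 tonne/day.
Product S11 = 0.460×585.72 = 269.43 tonne/day.

269.4 tonne/day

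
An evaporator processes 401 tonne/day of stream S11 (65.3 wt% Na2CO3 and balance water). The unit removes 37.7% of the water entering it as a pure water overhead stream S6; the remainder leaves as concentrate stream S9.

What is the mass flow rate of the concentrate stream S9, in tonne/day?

water entering = 401×0.347 = 139.15 tonne/day; overhead removed = 0.377×139.15 = 52.458 tonne/day.
Concentrate = 401 − 52.458 = 348.54 tonne/day.

348.5 tonne/day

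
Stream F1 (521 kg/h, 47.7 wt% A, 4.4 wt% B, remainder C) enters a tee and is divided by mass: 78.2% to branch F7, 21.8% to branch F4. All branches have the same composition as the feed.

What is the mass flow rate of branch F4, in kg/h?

113.6 kg/h

Branch F4 flow = 0.218×521 = 113.58 kg/h.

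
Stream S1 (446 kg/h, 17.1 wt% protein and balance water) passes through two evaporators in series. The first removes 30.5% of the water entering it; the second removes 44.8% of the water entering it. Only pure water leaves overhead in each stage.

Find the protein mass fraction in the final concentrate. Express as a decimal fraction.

water in feed = 446×0.829 = 369.73 kg/h.
After stage 1: water left = (1−0.305)×369.73 = 256.97; stream total = 333.23 kg/h.
After stage 2: water left = (1−0.448)×256.97 = 141.84; final concentrate = 218.11 kg/h.
protein fraction = 76.266/218.11 = 0.350.

0.350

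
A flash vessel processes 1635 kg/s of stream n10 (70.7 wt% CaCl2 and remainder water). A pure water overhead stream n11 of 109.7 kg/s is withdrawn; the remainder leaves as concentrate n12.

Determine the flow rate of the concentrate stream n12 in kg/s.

1525 kg/s

Concentrate = 1635 − 109.7 = 1525.3 kg/s.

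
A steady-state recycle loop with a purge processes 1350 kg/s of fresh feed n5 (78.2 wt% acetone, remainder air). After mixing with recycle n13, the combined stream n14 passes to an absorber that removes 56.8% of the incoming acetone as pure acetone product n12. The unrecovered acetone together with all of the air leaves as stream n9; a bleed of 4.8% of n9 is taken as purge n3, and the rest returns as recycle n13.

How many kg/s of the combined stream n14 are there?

air enters only via n5 and leaves only via the purge: 1350×0.218 = 0.048×(air in n9), and the absorber passes all air, so air in n14 = air in n9 = 6131.2 kg/s.
acetone in n14: m_A = 1350×0.782 + (1−0.048)·(1−0.568)·m_A, so m_A = 1055.7/0.5887 = 1793.2 kg/s.
n14 = 1793.2 + 6131.2 = 7924.4 kg/s.

7924 kg/s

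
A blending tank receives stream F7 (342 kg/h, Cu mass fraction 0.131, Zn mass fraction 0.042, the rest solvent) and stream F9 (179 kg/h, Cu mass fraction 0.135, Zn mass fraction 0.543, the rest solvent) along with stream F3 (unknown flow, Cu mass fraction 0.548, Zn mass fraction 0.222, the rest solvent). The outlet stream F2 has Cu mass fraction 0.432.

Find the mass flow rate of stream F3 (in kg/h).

1346 kg/h

Let F3 be the unknown flow. Total out = 521 + F3.
Cu balance: 68.967 + 0.548·F3 = 0.432·(521 + F3)
(0.548 − 0.432)·F3 = 0.432×521 − 68.967 = 156.11
F3 = 156.11 / 0.116 = 1345.7 kg/h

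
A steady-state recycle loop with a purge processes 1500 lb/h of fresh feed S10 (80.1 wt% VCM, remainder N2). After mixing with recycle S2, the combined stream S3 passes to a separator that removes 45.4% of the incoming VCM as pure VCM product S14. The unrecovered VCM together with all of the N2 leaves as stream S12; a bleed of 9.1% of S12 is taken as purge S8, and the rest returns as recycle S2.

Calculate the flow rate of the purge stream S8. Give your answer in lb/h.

N2 enters only via S10 and leaves only via the purge: 1500×0.199 = 0.091×(N2 in S12), and the separator passes all N2, so N2 in S3 = N2 in S12 = 3280.2 lb/h.
VCM in S3: m_A = 1500×0.801 + (1−0.091)·(1−0.454)·m_A, so m_A = 1201.5/0.5037 = 2385.4 lb/h.
S12 = (1−0.454)×2385.4 + 3280.2 = 4582.7 lb/h.
Purge S8 = 0.091×4582.7 = 417.02 lb/h.

417 lb/h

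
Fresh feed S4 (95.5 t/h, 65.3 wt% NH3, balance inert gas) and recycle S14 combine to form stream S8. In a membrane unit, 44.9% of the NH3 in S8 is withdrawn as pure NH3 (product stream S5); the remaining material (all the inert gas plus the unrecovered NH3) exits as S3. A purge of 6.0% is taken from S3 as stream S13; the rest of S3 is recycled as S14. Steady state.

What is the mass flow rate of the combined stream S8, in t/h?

inert gas enters only via S4 and leaves only via the purge: 95.5×0.347 = 0.060×(inert gas in S3), and the membrane unit passes all inert gas, so inert gas in S8 = inert gas in S3 = 552.31 t/h.
NH3 in S8: m_A = 95.5×0.653 + (1−0.060)·(1−0.449)·m_A, so m_A = 62.361/0.4821 = 129.36 t/h.
S8 = 129.36 + 552.31 = 681.67 t/h.

681.7 t/h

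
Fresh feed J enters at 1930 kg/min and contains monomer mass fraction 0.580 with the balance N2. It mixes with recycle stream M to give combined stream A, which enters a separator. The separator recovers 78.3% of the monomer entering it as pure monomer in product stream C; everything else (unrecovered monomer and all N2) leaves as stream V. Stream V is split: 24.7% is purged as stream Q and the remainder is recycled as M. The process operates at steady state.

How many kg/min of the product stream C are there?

monomer in A: m_A = 1930×0.580 + (1−0.247)·(1−0.783)·m_A, so m_A = 1119.4/0.8366 = 1338 kg/min.
Product C = 0.783×1338 = 1047.7 kg/min.

1048 kg/min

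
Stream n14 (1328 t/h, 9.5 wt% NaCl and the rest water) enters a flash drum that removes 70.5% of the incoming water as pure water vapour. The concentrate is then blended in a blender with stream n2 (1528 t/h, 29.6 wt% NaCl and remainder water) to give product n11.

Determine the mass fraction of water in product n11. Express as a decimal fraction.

0.712

Vapour removed = 0.705×0.905×1328 = 847.3 t/h; concentrate = 480.7 t/h.
water reaching the mixer = 354.54 (from concentrate) + 1528×0.704 = 1430.3 t/h.
Product flow = 480.7 + 1528 = 2008.7 t/h; water fraction = 0.712.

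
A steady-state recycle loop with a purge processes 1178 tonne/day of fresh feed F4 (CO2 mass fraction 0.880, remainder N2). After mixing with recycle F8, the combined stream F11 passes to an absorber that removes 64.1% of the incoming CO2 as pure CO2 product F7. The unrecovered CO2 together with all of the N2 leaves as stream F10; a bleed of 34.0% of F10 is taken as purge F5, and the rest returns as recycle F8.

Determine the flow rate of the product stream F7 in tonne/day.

CO2 in F11: m_A = 1178×0.880 + (1−0.340)·(1−0.641)·m_A, so m_A = 1036.6/0.7631 = 1358.5 tonne/day.
Product F7 = 0.641×1358.5 = 870.82 tonne/day.

870.8 tonne/day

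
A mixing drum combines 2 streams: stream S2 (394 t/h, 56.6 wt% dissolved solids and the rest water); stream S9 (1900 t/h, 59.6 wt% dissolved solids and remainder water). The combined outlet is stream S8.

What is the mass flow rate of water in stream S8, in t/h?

938.6 t/h

water out = water in = 394×0.434 + 1900×0.404 = 938.6 t/h.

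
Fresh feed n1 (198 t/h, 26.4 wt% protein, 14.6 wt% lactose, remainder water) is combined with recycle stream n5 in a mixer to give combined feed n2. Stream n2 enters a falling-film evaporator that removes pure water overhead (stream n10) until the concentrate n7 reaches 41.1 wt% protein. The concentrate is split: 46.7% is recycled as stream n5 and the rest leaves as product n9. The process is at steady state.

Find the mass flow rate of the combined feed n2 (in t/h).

309.4 t/h

Overall protein balance (none leaves overhead): protein in fresh feed = protein in product, i.e. 198×0.264 = (1−0.467)·n7·0.411.
n7 = 52.272/(0.411×0.533) = 238.62 t/h.
Recycle n5 = 0.467×238.62 = 111.43 t/h.
Combined feed n2 = 198 + 111.43 = 309.43 t/h.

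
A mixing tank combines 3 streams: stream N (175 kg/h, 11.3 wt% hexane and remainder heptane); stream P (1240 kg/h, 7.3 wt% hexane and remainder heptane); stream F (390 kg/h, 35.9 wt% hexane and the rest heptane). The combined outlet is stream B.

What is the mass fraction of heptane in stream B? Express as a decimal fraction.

Total flow out = 175 + 1240 + 390 = 1805 kg/h.
heptane in = 175×0.887 + 1240×0.927 + 390×0.641 = 1554.7 kg/h.
heptane mass fraction in B = 1554.7/1805 = 0.861.

0.861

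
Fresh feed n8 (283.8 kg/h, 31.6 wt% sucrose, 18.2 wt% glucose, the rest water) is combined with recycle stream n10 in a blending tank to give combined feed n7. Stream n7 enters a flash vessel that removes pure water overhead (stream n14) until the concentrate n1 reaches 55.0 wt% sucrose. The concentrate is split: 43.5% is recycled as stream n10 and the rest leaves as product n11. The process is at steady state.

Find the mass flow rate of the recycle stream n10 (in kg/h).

125.5 kg/h

Overall sucrose balance (none leaves overhead): sucrose in fresh feed = sucrose in product, i.e. 283.8×0.316 = (1−0.435)·n1·0.550.
n1 = 89.681/(0.550×0.565) = 288.59 kg/h.
Recycle n10 = 0.435×288.59 = 125.54 kg/h.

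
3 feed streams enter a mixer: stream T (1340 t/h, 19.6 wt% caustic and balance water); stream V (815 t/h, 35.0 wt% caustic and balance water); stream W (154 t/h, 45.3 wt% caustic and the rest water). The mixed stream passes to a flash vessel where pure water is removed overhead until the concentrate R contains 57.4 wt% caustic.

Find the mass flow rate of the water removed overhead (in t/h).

caustic entering = 1340×0.196 + 815×0.350 + 154×0.453 = 617.65 t/h.
All caustic reports to R, so R = 617.65/0.574 = 1076 t/h.
Total feed = 2309 t/h; overhead = 2309 − 1076 = 1233 t/h.

1233 t/h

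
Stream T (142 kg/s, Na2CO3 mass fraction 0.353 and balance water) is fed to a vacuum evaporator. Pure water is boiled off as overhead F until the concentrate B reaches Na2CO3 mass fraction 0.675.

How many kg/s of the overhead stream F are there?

Na2CO3 is conserved: 142×0.353 = 50.126 kg/s all reports to the concentrate.
Concentrate = 50.126/(target fraction) = 74.261 kg/s.
Overhead = 142 − 74.261 = 67.739 kg/s.

67.74 kg/s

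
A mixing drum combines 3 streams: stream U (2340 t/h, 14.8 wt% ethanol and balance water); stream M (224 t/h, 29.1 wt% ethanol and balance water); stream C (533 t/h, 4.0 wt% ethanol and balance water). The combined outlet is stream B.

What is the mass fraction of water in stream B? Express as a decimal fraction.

0.8602

Total flow out = 2340 + 224 + 533 = 3097 t/h.
water in = 2340×0.852 + 224×0.709 + 533×0.960 = 2664.2 t/h.
water mass fraction in B = 2664.2/3097 = 0.8602.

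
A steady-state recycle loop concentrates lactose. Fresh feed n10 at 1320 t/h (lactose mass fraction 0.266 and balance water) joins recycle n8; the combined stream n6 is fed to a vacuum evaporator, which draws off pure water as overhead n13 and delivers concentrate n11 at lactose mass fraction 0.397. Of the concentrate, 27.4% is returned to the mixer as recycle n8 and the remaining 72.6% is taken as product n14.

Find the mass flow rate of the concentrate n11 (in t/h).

Overall lactose balance (none leaves overhead): lactose in fresh feed = lactose in product, i.e. 1320×0.266 = (1−0.274)·n11·0.397.
n11 = 351.12/(0.397×0.726) = 1218.2 t/h.

1218 t/h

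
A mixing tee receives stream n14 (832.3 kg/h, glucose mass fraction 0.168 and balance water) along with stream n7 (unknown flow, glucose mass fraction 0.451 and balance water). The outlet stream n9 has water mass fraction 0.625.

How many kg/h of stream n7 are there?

Let n7 be the unknown flow. Total out = 832.3 + n7.
water balance: 692.47 + 0.549·n7 = 0.625·(832.3 + n7)
(0.549 − 0.625)·n7 = 0.625×832.3 − 692.47 = -172.29
n7 = -172.29 / -0.076 = 2266.9 kg/h

2267 kg/h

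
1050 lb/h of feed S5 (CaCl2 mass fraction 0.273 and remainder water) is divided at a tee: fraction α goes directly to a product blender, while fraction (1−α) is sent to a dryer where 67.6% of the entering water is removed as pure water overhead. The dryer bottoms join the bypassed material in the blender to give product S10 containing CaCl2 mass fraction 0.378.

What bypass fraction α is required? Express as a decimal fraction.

0.435

All 1050×0.273 = 286.65 lb/h of CaCl2 reaches S10, so S10 = 286.65/0.378 = 758.33 lb/h and vapour = 291.67 lb/h.
The evaporator receives (1−α)·1050 of feed at 0.727 water and removes 0.676 of that water:
0.676×0.727×(1−α)×1050 = 291.67
(1−α) = 291.67/516.02 = 0.5652;  α = 0.4348.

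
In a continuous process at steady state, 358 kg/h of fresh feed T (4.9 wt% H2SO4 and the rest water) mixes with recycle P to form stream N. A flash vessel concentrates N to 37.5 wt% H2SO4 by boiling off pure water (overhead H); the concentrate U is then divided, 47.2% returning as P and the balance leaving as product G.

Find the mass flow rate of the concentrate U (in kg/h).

Overall H2SO4 balance (none leaves overhead): H2SO4 in fresh feed = H2SO4 in product, i.e. 358×0.049 = (1−0.472)·U·0.375.
U = 17.542/(0.375×0.528) = 88.596 kg/h.

88.6 kg/h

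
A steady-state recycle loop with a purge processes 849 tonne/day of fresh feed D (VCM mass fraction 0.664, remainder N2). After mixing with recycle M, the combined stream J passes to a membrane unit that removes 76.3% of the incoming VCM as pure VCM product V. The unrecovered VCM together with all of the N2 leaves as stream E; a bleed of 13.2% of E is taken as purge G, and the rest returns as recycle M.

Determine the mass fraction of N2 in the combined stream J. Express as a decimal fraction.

0.753

N2 enters only via D and leaves only via the purge: 849×0.336 = 0.132×(N2 in E), and the membrane unit passes all N2, so N2 in J = N2 in E = 2161.1 tonne/day.
VCM in J: m_A = 849×0.664 + (1−0.132)·(1−0.763)·m_A, so m_A = 563.74/0.7943 = 709.74 tonne/day.
J = 709.74 + 2161.1 = 2870.8 tonne/day.
N2 fraction in J = 2161.1/2870.8 = 0.753.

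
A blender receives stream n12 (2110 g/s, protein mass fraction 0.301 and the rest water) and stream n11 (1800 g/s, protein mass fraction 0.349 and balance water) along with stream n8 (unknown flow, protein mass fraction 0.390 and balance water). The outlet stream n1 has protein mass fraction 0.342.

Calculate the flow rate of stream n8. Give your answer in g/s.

Let n8 be the unknown flow. Total out = 3910 + n8.
protein balance: 1263.3 + 0.390·n8 = 0.342·(3910 + n8)
(0.390 − 0.342)·n8 = 0.342×3910 − 1263.3 = 73.91
n8 = 73.91 / 0.048 = 1539.8 g/s

1540 g/s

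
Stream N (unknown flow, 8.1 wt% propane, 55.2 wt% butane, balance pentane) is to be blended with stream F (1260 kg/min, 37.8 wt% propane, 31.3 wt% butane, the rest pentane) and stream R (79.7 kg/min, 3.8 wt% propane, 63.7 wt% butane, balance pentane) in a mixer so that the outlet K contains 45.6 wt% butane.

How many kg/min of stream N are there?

1727 kg/min

Let N be the unknown flow. Total out = 1339.7 + N.
butane balance: 445.15 + 0.552·N = 0.456·(1339.7 + N)
(0.552 − 0.456)·N = 0.456×1339.7 − 445.15 = 165.75
N = 165.75 / 0.096 = 1726.6 kg/min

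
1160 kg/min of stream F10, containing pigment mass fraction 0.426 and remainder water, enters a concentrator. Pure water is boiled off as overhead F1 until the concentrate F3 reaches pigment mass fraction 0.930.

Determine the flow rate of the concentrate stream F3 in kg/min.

pigment is conserved: 1160×0.426 = 494.16 kg/min all reports to the concentrate.
Concentrate = 494.16/(target fraction) = 531.35 kg/min.

531.4 kg/min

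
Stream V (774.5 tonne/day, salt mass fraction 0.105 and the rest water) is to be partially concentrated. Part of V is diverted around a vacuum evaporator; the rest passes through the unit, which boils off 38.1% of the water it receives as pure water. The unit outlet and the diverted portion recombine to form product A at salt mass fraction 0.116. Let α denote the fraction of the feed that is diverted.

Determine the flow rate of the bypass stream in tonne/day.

559.1 tonne/day

All 774.5×0.105 = 81.322 tonne/day of salt reaches A, so A = 81.322/0.116 = 701.06 tonne/day and vapour = 73.444 tonne/day.
The evaporator receives (1−α)·774.5 of feed at 0.895 water and removes 0.381 of that water:
0.381×0.895×(1−α)×774.5 = 73.444
(1−α) = 73.444/264.1 = 0.2781;  α = 0.7219.
Bypass flow = 0.7219×774.5 = 559.12 tonne/day.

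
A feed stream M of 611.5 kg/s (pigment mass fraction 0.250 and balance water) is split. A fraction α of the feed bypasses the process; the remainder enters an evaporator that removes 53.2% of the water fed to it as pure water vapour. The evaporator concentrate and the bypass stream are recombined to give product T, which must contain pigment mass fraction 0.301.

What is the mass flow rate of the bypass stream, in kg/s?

351.8 kg/s

All 611.5×0.250 = 152.88 kg/s of pigment reaches T, so T = 152.88/0.301 = 507.89 kg/s and vapour = 103.61 kg/s.
The evaporator receives (1−α)·611.5 of feed at 0.750 water and removes 0.532 of that water:
0.532×0.750×(1−α)×611.5 = 103.61
(1−α) = 103.61/243.99 = 0.4246;  α = 0.5754.
Bypass flow = 0.5754×611.5 = 351.83 kg/s.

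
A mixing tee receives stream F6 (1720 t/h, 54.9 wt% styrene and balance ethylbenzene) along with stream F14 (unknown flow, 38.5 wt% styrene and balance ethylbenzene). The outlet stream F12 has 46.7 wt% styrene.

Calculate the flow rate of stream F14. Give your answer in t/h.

Let F14 be the unknown flow. Total out = 1720 + F14.
styrene balance: 944.28 + 0.385·F14 = 0.467·(1720 + F14)
(0.385 − 0.467)·F14 = 0.467×1720 − 944.28 = -141.04
F14 = -141.04 / -0.082 = 1720 t/h

1720 t/h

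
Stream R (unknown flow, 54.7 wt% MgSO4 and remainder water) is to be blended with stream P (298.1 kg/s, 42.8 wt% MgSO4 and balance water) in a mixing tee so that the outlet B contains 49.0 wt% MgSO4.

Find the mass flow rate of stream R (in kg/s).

324.2 kg/s

Let R be the unknown flow. Total out = 298.1 + R.
MgSO4 balance: 127.59 + 0.547·R = 0.490·(298.1 + R)
(0.547 − 0.490)·R = 0.490×298.1 − 127.59 = 18.482
R = 18.482 / 0.057 = 324.25 kg/s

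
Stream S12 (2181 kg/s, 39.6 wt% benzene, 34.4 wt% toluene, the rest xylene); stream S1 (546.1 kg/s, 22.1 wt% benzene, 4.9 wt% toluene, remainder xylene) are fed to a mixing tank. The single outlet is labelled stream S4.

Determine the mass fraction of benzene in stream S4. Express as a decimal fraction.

Total flow out = 2181 + 546.1 = 2727.1 kg/s.
benzene in = 2181×0.396 + 546.1×0.221 = 984.36 kg/s.
benzene mass fraction in S4 = 984.36/2727.1 = 0.361.

0.361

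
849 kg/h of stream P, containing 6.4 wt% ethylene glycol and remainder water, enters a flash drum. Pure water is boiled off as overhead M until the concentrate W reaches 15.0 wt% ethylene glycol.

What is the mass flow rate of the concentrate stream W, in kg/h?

362.2 kg/h

ethylene glycol is conserved: 849×0.064 = 54.336 kg/h all reports to the concentrate.
Concentrate = 54.336/(target fraction) = 362.24 kg/h.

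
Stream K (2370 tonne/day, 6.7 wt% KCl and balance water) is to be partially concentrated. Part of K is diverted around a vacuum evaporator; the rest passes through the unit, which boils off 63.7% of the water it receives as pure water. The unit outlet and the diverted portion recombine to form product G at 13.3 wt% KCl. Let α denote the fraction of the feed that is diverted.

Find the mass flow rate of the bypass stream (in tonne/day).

All 2370×0.067 = 158.79 tonne/day of KCl reaches G, so G = 158.79/0.133 = 1193.9 tonne/day and vapour = 1176.1 tonne/day.
The evaporator receives (1−α)·2370 of feed at 0.933 water and removes 0.637 of that water:
0.637×0.933×(1−α)×2370 = 1176.1
(1−α) = 1176.1/1408.5 = 0.8350;  α = 0.1650.
Bypass flow = 0.1650×2370 = 391.12 tonne/day.

391.1 tonne/day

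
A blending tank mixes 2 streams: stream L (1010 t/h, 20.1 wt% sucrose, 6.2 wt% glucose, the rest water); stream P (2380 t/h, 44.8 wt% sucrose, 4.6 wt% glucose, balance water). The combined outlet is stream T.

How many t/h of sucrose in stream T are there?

sucrose out = sucrose in = 1010×0.201 + 2380×0.448 = 1269.2 t/h.

1269 t/h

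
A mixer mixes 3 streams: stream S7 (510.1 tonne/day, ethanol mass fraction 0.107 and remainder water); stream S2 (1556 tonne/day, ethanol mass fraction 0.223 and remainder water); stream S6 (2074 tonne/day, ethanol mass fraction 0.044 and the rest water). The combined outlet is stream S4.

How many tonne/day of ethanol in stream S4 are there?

492.8 tonne/day

ethanol out = ethanol in = 510.1×0.107 + 1556×0.223 + 2074×0.044 = 492.82 tonne/day.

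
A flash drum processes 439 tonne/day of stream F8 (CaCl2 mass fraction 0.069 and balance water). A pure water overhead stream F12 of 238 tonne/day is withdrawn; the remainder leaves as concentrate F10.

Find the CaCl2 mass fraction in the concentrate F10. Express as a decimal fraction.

CaCl2 is not removed: 439×0.069 = 30.291 tonne/day of CaCl2 enters F10.
Concentrate = 439 − 238 = 201 tonne/day.
Mass fraction = 30.291/201 = 0.151.

0.151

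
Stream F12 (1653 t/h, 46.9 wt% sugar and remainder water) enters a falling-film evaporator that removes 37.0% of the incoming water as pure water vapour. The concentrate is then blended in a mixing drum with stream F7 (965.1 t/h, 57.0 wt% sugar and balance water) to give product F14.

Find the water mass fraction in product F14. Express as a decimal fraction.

Vapour removed = 0.370×0.531×1653 = 324.76 t/h; concentrate = 1328.2 t/h.
water reaching the mixer = 552.98 (from concentrate) + 965.1×0.430 = 967.97 t/h.
Product flow = 1328.2 + 965.1 = 2293.3 t/h; water fraction = 0.422.

0.422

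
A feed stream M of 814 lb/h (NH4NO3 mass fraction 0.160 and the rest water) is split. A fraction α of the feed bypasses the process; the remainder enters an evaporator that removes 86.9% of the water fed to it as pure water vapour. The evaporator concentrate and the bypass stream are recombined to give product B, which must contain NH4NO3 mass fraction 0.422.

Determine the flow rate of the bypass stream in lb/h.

121.7 lb/h

All 814×0.160 = 130.24 lb/h of NH4NO3 reaches B, so B = 130.24/0.422 = 308.63 lb/h and vapour = 505.37 lb/h.
The evaporator receives (1−α)·814 of feed at 0.840 water and removes 0.869 of that water:
0.869×0.840×(1−α)×814 = 505.37
(1−α) = 505.37/594.19 = 0.8505;  α = 0.1495.
Bypass flow = 0.1495×814 = 121.67 lb/h.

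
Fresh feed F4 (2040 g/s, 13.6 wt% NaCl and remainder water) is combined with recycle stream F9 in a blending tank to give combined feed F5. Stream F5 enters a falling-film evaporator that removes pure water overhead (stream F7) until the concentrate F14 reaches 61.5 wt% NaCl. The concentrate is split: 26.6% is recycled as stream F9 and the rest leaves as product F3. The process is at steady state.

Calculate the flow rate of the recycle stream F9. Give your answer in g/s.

163.5 g/s

Overall NaCl balance (none leaves overhead): NaCl in fresh feed = NaCl in product, i.e. 2040×0.136 = (1−0.266)·F14·0.615.
F14 = 277.44/(0.615×0.734) = 614.61 g/s.
Recycle F9 = 0.266×614.61 = 163.49 g/s.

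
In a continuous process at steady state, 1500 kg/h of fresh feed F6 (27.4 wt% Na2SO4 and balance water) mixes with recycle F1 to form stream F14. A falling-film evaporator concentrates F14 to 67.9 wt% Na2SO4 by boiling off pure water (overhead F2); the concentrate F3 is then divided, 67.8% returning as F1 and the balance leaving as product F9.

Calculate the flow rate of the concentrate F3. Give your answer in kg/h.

Overall Na2SO4 balance (none leaves overhead): Na2SO4 in fresh feed = Na2SO4 in product, i.e. 1500×0.274 = (1−0.678)·F3·0.679.
F3 = 411/(0.679×0.322) = 1879.8 kg/h.

1880 kg/h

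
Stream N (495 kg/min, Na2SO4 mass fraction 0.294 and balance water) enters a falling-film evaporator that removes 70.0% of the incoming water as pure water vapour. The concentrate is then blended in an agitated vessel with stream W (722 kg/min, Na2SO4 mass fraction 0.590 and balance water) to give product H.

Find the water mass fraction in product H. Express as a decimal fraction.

Vapour removed = 0.700×0.706×495 = 244.63 kg/min; concentrate = 250.37 kg/min.
water reaching the mixer = 104.84 (from concentrate) + 722×0.410 = 400.86 kg/min.
Product flow = 250.37 + 722 = 972.37 kg/min; water fraction = 0.412.

0.412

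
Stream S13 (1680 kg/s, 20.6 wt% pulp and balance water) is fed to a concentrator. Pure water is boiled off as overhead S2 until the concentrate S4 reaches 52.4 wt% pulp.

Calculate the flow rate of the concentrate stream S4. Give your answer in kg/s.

pulp is conserved: 1680×0.206 = 346.08 kg/s all reports to the concentrate.
Concentrate = 346.08/(target fraction) = 660.46 kg/s.

660.5 kg/s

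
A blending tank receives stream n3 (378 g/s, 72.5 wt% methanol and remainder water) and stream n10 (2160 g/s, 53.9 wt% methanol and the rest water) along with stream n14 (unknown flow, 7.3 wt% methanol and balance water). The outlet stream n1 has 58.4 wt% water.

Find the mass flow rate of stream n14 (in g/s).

Let n14 be the unknown flow. Total out = 2538 + n14.
water balance: 1099.7 + 0.927·n14 = 0.584·(2538 + n14)
(0.927 − 0.584)·n14 = 0.584×2538 − 1099.7 = 382.48
n14 = 382.48 / 0.343 = 1115.1 g/s

1115 g/s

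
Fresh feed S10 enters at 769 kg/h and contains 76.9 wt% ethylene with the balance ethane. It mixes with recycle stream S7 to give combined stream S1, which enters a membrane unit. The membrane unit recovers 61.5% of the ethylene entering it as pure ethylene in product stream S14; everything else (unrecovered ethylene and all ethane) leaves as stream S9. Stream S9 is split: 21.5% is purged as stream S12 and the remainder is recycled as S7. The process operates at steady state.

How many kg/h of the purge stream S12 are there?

247.8 kg/h

ethane enters only via S10 and leaves only via the purge: 769×0.231 = 0.215×(ethane in S9), and the membrane unit passes all ethane, so ethane in S1 = ethane in S9 = 826.23 kg/h.
ethylene in S1: m_A = 769×0.769 + (1−0.215)·(1−0.615)·m_A, so m_A = 591.36/0.6978 = 847.5 kg/h.
S9 = (1−0.615)×847.5 + 826.23 = 1152.5 kg/h.
Purge S12 = 0.215×1152.5 = 247.79 kg/h.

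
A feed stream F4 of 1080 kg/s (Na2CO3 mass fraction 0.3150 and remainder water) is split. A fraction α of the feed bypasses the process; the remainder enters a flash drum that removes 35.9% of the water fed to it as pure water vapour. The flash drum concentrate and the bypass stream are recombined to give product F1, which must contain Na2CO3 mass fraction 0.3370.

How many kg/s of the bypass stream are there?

All 1080×0.315 = 340.2 kg/s of Na2CO3 reaches F1, so F1 = 340.2/0.337 = 1009.5 kg/s and vapour = 70.504 kg/s.
The evaporator receives (1−α)·1080 of feed at 0.685 water and removes 0.359 of that water:
0.359×0.685×(1−α)×1080 = 70.504
(1−α) = 70.504/265.59 = 0.2655;  α = 0.7345.
Bypass flow = 0.7345×1080 = 793.3 kg/s.

793.3 kg/s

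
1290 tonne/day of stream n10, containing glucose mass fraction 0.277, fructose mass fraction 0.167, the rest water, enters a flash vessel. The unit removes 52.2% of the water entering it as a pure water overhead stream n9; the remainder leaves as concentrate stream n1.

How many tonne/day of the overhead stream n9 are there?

water entering = 1290×0.556 = 717.24 tonne/day; overhead removed = 0.522×717.24 = 374.4 tonne/day.

374.4 tonne/day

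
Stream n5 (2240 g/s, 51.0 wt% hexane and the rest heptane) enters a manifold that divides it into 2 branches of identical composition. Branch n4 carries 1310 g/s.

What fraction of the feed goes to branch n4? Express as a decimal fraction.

0.585

Fraction to n4 = 1310/2240 = 0.5848.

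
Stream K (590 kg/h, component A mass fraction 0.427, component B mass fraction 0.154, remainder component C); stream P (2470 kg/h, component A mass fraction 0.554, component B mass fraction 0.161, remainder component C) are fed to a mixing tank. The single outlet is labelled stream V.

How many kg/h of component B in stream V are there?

component B out = component B in = 590×0.154 + 2470×0.161 = 488.53 kg/h.

488.5 kg/h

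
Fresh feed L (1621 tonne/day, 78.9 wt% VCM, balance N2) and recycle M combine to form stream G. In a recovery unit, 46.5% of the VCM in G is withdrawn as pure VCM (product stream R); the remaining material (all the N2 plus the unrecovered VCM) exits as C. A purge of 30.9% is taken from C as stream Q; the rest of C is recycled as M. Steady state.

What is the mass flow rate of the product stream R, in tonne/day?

943.5 tonne/day

VCM in G: m_A = 1621×0.789 + (1−0.309)·(1−0.465)·m_A, so m_A = 1279/0.6303 = 2029.1 tonne/day.
Product R = 0.465×2029.1 = 943.53 tonne/day.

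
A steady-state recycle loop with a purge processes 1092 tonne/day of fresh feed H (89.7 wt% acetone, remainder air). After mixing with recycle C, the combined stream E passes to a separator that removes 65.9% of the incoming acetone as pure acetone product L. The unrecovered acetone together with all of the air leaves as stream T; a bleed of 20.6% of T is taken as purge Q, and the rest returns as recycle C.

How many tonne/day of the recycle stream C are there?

797.2 tonne/day

air enters only via H and leaves only via the purge: 1092×0.103 = 0.206×(air in T), and the separator passes all air, so air in E = air in T = 546 tonne/day.
acetone in E: m_A = 1092×0.897 + (1−0.206)·(1−0.659)·m_A, so m_A = 979.52/0.7292 = 1343.2 tonne/day.
T = (1−0.659)×1343.2 + 546 = 1004 tonne/day.
Recycle C = (1−0.206)×1004 = 797.2 tonne/day.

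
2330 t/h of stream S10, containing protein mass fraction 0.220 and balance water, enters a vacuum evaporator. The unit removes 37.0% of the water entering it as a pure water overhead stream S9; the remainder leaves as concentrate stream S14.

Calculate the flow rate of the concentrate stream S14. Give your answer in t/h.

1658 t/h

water entering = 2330×0.780 = 1817.4 t/h; overhead removed = 0.370×1817.4 = 672.44 t/h.
Concentrate = 2330 − 672.44 = 1657.6 t/h.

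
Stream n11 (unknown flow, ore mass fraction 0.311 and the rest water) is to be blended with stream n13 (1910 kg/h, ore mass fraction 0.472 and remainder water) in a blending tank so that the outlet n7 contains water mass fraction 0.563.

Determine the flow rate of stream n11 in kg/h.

Let n11 be the unknown flow. Total out = 1910 + n11.
water balance: 1008.5 + 0.689·n11 = 0.563·(1910 + n11)
(0.689 − 0.563)·n11 = 0.563×1910 − 1008.5 = 66.85
n11 = 66.85 / 0.126 = 530.56 kg/h

530.6 kg/h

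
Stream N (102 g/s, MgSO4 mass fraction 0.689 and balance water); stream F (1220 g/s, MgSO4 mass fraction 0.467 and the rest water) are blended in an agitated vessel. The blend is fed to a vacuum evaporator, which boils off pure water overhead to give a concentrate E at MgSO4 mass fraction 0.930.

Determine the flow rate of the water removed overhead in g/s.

633.8 g/s

MgSO4 entering = 102×0.689 + 1220×0.467 = 640.02 g/s.
All MgSO4 reports to E, so E = 640.02/0.930 = 688.19 g/s.
Total feed = 1322 g/s; overhead = 1322 − 688.19 = 633.81 g/s.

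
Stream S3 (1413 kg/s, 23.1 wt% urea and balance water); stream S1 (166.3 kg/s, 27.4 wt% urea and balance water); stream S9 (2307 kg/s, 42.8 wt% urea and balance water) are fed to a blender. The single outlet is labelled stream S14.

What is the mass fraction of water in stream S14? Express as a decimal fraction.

Total flow out = 1413 + 166.3 + 2307 = 3886.3 kg/s.
water in = 1413×0.769 + 166.3×0.726 + 2307×0.572 = 2526.9 kg/s.
water mass fraction in S14 = 2526.9/3886.3 = 0.6502.

0.6502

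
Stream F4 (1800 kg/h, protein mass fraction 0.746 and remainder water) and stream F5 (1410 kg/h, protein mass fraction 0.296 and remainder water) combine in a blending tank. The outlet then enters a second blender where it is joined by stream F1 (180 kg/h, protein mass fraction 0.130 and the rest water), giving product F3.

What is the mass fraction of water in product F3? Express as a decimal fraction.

Overall, product flow = 3390 kg/h.
water in = 1800×0.254 + 1410×0.704 + 180×0.870 = 1606.4 kg/h.
water fraction in F3 = 0.474.

0.474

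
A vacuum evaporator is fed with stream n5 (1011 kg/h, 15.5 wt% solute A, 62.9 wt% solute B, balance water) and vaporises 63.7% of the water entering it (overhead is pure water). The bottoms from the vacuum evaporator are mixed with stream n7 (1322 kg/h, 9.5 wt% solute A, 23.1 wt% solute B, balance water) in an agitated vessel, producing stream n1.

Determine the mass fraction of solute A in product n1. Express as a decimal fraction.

0.1287

Vapour removed = 0.637×0.216×1011 = 139.11 kg/h; concentrate = 871.89 kg/h.
solute A reaching the mixer = 156.71 (from concentrate) + 1322×0.095 = 282.3 kg/h.
Product flow = 871.89 + 1322 = 2193.9 kg/h; solute A fraction = 0.1287.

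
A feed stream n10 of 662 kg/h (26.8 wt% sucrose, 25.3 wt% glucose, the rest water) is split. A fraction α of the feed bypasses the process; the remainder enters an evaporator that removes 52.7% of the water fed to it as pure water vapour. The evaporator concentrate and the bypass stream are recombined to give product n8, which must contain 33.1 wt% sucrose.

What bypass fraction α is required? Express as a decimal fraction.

0.246

All 662×0.268 = 177.42 kg/h of sucrose reaches n8, so n8 = 177.42/0.331 = 536 kg/h and vapour = 126 kg/h.
The evaporator receives (1−α)·662 of feed at 0.479 water and removes 0.527 of that water:
0.527×0.479×(1−α)×662 = 126
(1−α) = 126/167.11 = 0.7540;  α = 0.2460.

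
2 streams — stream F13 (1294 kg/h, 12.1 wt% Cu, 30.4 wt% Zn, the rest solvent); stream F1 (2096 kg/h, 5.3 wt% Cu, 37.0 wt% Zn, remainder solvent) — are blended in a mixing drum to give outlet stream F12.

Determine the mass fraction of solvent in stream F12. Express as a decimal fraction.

0.576

Total flow out = 1294 + 2096 = 3390 kg/h.
solvent in = 1294×0.575 + 2096×0.577 = 1953.4 kg/h.
solvent mass fraction in F12 = 1953.4/3390 = 0.576.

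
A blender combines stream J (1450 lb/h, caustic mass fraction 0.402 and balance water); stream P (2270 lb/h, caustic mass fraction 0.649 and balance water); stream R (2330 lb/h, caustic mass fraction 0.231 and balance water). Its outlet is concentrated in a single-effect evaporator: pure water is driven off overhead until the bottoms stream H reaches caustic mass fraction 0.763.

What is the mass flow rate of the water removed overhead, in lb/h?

2650 lb/h

caustic entering = 1450×0.402 + 2270×0.649 + 2330×0.231 = 2594.4 lb/h.
All caustic reports to H, so H = 2594.4/0.763 = 3400.2 lb/h.
Total feed = 6050 lb/h; overhead = 6050 − 3400.2 = 2649.8 lb/h.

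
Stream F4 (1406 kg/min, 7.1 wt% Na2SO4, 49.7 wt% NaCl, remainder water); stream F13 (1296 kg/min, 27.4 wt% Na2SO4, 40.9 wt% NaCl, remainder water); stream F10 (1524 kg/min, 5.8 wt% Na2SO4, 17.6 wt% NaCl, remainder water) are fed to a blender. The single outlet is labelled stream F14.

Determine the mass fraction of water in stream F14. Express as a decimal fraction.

0.517

Total flow out = 1406 + 1296 + 1524 = 4226 kg/min.
water in = 1406×0.432 + 1296×0.317 + 1524×0.766 = 2185.6 kg/min.
water mass fraction in F14 = 2185.6/4226 = 0.517.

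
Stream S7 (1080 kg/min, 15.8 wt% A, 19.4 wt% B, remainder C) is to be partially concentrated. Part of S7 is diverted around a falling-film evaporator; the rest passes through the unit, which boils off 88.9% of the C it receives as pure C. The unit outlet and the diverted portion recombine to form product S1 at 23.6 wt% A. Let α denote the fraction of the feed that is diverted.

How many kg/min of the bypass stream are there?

All 1080×0.158 = 170.64 kg/min of A reaches S1, so S1 = 170.64/0.236 = 723.05 kg/min and vapour = 356.95 kg/min.
The evaporator receives (1−α)·1080 of feed at 0.648 C and removes 0.889 of that C:
0.889×0.648×(1−α)×1080 = 356.95
(1−α) = 356.95/622.16 = 0.5737;  α = 0.4263.
Bypass flow = 0.4263×1080 = 460.37 kg/min.

460.4 kg/min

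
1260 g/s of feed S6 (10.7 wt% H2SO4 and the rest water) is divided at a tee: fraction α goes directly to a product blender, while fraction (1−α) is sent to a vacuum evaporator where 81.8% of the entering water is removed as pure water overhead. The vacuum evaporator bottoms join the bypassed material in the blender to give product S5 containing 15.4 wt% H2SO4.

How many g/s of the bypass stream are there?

733.6 g/s

All 1260×0.107 = 134.82 g/s of H2SO4 reaches S5, so S5 = 134.82/0.154 = 875.45 g/s and vapour = 384.55 g/s.
The evaporator receives (1−α)·1260 of feed at 0.893 water and removes 0.818 of that water:
0.818×0.893×(1−α)×1260 = 384.55
(1−α) = 384.55/920.4 = 0.4178;  α = 0.5822.
Bypass flow = 0.5822×1260 = 733.57 g/s.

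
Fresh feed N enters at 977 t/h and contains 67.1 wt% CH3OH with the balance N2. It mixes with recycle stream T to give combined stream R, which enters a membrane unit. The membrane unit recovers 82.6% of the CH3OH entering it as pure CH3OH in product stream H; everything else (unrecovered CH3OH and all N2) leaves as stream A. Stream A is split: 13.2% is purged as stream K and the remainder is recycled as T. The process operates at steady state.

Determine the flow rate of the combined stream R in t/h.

3207 t/h

N2 enters only via N and leaves only via the purge: 977×0.329 = 0.132×(N2 in A), and the membrane unit passes all N2, so N2 in R = N2 in A = 2435.1 t/h.
CH3OH in R: m_A = 977×0.671 + (1−0.132)·(1−0.826)·m_A, so m_A = 655.57/0.8490 = 772.19 t/h.
R = 772.19 + 2435.1 = 3207.3 t/h.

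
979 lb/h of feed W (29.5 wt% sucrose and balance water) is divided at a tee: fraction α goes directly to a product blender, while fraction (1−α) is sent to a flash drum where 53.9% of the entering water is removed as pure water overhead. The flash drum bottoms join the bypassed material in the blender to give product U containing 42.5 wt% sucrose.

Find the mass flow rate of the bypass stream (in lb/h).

All 979×0.295 = 288.81 lb/h of sucrose reaches U, so U = 288.81/0.425 = 679.54 lb/h and vapour = 299.46 lb/h.
The evaporator receives (1−α)·979 of feed at 0.705 water and removes 0.539 of that water:
0.539×0.705×(1−α)×979 = 299.46
(1−α) = 299.46/372.02 = 0.8050;  α = 0.1950.
Bypass flow = 0.1950×979 = 190.94 lb/h.

190.9 lb/h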